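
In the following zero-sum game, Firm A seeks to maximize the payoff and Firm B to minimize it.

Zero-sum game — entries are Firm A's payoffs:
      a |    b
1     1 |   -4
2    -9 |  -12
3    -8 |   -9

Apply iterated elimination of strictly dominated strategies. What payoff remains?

Row 2 is strictly dominated by row 1 (1>-9, -4>-12); eliminate 2.
Column a is strictly dominated by b for Firm B (-4<1, -9<-8); eliminate a.
Row 3 is strictly dominated by row 1 (-4>-9); eliminate 3.
Only (1, b) remains, with payoff -4.

-4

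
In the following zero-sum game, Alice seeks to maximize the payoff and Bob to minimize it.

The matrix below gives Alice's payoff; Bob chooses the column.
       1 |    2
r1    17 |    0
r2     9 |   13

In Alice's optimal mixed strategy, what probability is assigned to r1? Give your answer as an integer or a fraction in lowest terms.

Row minima are 0 and 9, so Alice's maximin is 9; column maxima are 17 and 13, so Bob's minimax is 13. These differ, so the equilibrium is in mixed strategies.
Let Alice play r1 with probability p. Bob is indifferent when 17p + 9(1−p) = 13(1−p), giving p = 4/21.

4/21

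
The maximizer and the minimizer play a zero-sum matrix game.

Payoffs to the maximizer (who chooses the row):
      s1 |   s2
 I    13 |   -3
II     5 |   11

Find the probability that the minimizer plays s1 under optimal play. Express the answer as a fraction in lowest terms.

7/11

Row minima are -3 and 5, so the maximizer's maximin is 5; column maxima are 13 and 11, so the minimizer's minimax is 11. These differ, so the equilibrium is in mixed strategies.
Let the minimizer play s1 with probability q. The maximizer is indifferent when 13q − 3(1−q) = 5q + 11(1−q), giving q = 7/11.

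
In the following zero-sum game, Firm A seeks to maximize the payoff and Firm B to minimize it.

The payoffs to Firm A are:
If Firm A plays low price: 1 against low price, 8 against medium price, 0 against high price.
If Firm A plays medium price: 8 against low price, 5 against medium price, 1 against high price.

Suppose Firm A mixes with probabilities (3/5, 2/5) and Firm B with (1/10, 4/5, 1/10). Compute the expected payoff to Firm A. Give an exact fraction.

293/50

Against (1/10, 4/5, 1/10), each row's expected payoff is low price: 13/2; medium price: 49/10.
Taking the (3/5, 2/5)-weighted average: (3/5)·(13/2) + (2/5)·(49/10) = 293/50.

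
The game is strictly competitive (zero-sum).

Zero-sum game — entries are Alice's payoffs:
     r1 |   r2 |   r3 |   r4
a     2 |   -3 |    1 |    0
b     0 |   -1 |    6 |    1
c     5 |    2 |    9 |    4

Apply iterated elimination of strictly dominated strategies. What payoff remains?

Column r4 is strictly dominated by r2 for Bob (-3<0, -1<1, 2<4); eliminate r4.
Column r1 is strictly dominated by r2 for Bob (-3<2, -1<0, 2<5); eliminate r1.
Column r3 is strictly dominated by r2 for Bob (-3<1, -1<6, 2<9); eliminate r3.
Row a is strictly dominated by row b (-1>-3); eliminate a.
Row b is strictly dominated by row c (2>-1); eliminate b.
Only (c, r2) remains, with payoff 2.

2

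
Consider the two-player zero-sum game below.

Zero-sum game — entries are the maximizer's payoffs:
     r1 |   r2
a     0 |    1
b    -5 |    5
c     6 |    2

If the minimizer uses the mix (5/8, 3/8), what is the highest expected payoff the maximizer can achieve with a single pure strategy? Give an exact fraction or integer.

a: (0)·(5/8) + (1)·(3/8) = 3/8.
b: (-5)·(5/8) + (5)·(3/8) = -5/4.
c: (6)·(5/8) + (2)·(3/8) = 9/2.
The best pure response is c with expected payoff 9/2.

9/2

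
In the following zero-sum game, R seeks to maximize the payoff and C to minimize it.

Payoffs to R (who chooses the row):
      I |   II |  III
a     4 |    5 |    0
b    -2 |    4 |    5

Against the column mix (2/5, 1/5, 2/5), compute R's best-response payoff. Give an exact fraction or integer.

a: (4)·(2/5) + (5)·(1/5) + (0)·(2/5) = 13/5.
b: (-2)·(2/5) + (4)·(1/5) + (5)·(2/5) = 2.
The best pure response is a with expected payoff 13/5.

13/5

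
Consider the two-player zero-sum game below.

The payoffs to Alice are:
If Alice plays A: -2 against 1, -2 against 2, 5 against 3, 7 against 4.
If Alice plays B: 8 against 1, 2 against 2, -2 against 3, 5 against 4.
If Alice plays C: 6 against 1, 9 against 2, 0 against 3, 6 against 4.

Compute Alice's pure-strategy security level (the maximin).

The worst-case payoff for each row is A: -2, B: -2, C: 0.
The best of these is 0.

0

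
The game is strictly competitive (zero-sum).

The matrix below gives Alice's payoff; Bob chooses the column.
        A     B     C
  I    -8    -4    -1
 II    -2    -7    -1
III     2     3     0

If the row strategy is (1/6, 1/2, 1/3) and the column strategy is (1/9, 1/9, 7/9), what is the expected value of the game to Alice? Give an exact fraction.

Against (1/9, 1/9, 7/9), each row's expected payoff is I: -19/9; II: -16/9; III: 5/9.
Taking the (1/6, 1/2, 1/3)-weighted average: (1/6)·(-19/9) + (1/2)·(-16/9) + (1/3)·(5/9) = -19/18.

-19/18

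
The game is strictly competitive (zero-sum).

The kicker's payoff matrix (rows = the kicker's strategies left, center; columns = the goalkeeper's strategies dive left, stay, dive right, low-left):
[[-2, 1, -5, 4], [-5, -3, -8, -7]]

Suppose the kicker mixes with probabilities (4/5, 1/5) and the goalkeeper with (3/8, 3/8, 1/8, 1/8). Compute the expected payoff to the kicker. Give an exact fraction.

Against (3/8, 3/8, 1/8, 1/8), each row's expected payoff is left: -1/2; center: -39/8.
Taking the (4/5, 1/5)-weighted average: (4/5)·(-1/2) + (1/5)·(-39/8) = -11/8.

-11/8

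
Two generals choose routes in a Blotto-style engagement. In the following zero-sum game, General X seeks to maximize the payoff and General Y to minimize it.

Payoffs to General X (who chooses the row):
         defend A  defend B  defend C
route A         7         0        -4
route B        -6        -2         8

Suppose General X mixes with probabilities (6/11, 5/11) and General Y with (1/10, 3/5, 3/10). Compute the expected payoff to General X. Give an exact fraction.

0

Against (1/10, 3/5, 3/10), each row's expected payoff is route A: -1/2; route B: 3/5.
Taking the (6/11, 5/11)-weighted average: (6/11)·(-1/2) + (5/11)·(3/5) = 0.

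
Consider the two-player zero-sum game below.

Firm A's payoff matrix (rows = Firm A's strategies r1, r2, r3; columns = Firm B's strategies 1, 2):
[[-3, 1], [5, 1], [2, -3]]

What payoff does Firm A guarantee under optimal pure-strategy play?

1

Row minima: -3, 1, -3 → Firm A's maximin is 1.
Column maxima: 5, 1 → Firm B's minimax is 1.
They coincide at (r2, 2), so the value is 1.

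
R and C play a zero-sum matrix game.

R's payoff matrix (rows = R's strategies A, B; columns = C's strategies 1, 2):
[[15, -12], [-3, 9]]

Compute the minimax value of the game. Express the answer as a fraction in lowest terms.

33/13

Row minima are -12 and -3, so R's maximin is -3; column maxima are 15 and 9, so C's minimax is 9. These differ, so the equilibrium is in mixed strategies.
Let R play A with probability p. C is indifferent when 15p − 3(1−p) = −12p + 9(1−p), giving p = 4/13.
Let C play 1 with probability q. R is indifferent when 15q − 12(1−q) = −3q + 9(1−q), giving q = 7/13.
The value is 15·(7/13) + (-12)·(6/13) = 33/13.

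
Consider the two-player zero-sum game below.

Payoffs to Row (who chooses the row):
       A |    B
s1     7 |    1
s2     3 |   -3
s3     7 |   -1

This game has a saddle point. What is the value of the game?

Row minima: 1, -3, -1 → Row's maximin is 1.
Column maxima: 7, 1 → Column's minimax is 1.
They coincide at (s1, B), so the value is 1.

1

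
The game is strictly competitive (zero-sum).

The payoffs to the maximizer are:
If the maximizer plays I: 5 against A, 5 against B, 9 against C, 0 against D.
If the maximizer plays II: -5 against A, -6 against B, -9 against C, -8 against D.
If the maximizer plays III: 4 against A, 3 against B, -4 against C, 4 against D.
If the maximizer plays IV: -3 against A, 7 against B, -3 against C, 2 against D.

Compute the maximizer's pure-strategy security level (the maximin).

The worst-case payoff for each row is I: 0, II: -9, III: -4, IV: -3.
The best of these is 0.

0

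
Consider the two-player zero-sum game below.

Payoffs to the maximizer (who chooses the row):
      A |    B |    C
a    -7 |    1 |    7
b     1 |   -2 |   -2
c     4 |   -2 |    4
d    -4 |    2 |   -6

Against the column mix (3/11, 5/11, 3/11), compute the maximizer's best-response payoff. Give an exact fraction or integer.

14/11

a: (-7)·(3/11) + (1)·(5/11) + (7)·(3/11) = 5/11.
b: (1)·(3/11) + (-2)·(5/11) + (-2)·(3/11) = -13/11.
c: (4)·(3/11) + (-2)·(5/11) + (4)·(3/11) = 14/11.
d: (-4)·(3/11) + (2)·(5/11) + (-6)·(3/11) = -20/11.
The best pure response is c with expected payoff 14/11.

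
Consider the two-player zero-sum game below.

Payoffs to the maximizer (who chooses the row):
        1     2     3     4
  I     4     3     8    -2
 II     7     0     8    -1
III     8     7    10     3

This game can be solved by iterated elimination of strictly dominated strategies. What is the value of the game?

Row II is strictly dominated by row III (8>7, 7>0, 10>8, 3>-1); eliminate II.
Row I is strictly dominated by row III (8>4, 7>3, 10>8, 3>-2); eliminate I.
Column 2 is strictly dominated by 4 for the minimizer (3<7); eliminate 2.
Column 3 is strictly dominated by 1 for the minimizer (8<10); eliminate 3.
Column 1 is strictly dominated by 4 for the minimizer (3<8); eliminate 1.
Only (III, 4) remains, with payoff 3.

3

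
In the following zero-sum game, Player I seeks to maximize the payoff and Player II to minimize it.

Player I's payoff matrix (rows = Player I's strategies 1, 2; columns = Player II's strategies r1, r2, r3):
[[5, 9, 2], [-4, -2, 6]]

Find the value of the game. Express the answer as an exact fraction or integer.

38/13

Column r2 is strictly dominated by r1 for Player II (it gives Player I more in every row).
The remaining 2×2 game on (1, 2) × (r1, r3) has no saddle point. Let Player I play 1 with probability p; indifference gives 5p − 4(1−p) = 2p + 6(1−p), so p = 10/13.
Similarly Player II's optimal q on r1 is 4/13, and the value is 5·(4/13) + (2)·(9/13) = 38/13.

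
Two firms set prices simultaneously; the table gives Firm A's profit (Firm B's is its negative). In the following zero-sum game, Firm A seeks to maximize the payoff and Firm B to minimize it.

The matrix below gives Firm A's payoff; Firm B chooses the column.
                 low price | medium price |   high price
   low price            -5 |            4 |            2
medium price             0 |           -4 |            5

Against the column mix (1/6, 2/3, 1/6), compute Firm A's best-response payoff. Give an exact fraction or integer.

low price: (-5)·(1/6) + (4)·(2/3) + (2)·(1/6) = 13/6.
medium price: (0)·(1/6) + (-4)·(2/3) + (5)·(1/6) = -11/6.
The best pure response is low price with expected payoff 13/6.

13/6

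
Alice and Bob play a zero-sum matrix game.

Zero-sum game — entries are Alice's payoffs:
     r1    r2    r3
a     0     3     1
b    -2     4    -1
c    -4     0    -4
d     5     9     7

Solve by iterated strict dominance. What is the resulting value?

Column r2 is strictly dominated by r1 for Bob (0<3, -2<4, -4<0, 5<9); eliminate r2.
Row c is strictly dominated by row a (0>-4, 1>-4); eliminate c.
Column r3 is strictly dominated by r1 for Bob (0<1, -2<-1, 5<7); eliminate r3.
Row a is strictly dominated by row d (5>0); eliminate a.
Row b is strictly dominated by row d (5>-2); eliminate b.
Only (d, r1) remains, with payoff 5.

5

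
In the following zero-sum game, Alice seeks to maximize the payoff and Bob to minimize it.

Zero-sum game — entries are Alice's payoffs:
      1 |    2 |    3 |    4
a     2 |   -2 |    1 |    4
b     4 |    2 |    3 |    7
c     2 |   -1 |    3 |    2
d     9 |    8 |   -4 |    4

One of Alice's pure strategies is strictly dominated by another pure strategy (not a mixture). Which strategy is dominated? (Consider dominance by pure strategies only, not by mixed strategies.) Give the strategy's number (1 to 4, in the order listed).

Compare a with b: 4 > 2, 2 > -2, 3 > 1, 7 > 4.
So b strictly dominates a for Alice; a is strictly dominated.

1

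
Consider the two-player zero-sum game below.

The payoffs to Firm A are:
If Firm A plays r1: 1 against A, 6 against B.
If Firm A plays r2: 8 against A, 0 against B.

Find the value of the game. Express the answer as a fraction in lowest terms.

Row minima are 1 and 0, so Firm A's maximin is 1; column maxima are 8 and 6, so Firm B's minimax is 6. These differ, so the equilibrium is in mixed strategies.
Let Firm A play r1 with probability p. Firm B is indifferent when p + 8(1−p) = 6p, giving p = 8/13.
Let Firm B play A with probability q. Firm A is indifferent when q + 6(1−q) = 8q, giving q = 6/13.
The value is 1·(6/13) + (6)·(7/13) = 48/13.

48/13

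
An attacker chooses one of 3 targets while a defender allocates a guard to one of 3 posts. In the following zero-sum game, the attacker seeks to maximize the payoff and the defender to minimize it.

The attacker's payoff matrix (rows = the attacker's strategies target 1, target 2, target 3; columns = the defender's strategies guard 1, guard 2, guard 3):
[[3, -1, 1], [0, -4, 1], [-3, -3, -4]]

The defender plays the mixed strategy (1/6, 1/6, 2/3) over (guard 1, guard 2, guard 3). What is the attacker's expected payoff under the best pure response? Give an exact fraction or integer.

1

target 1: (3)·(1/6) + (-1)·(1/6) + (1)·(2/3) = 1.
target 2: (0)·(1/6) + (-4)·(1/6) + (1)·(2/3) = 0.
target 3: (-3)·(1/6) + (-3)·(1/6) + (-4)·(2/3) = -11/3.
The best pure response is target 1 with expected payoff 1.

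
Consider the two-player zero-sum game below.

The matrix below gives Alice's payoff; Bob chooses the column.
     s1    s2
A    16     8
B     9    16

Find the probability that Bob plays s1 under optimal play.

Row minima are 8 and 9, so Alice's maximin is 9; column maxima are 16 and 16, so Bob's minimax is 16. These differ, so the equilibrium is in mixed strategies.
Let Bob play s1 with probability q. Alice is indifferent when 16q + 8(1−q) = 9q + 16(1−q), giving q = 8/15.

8/15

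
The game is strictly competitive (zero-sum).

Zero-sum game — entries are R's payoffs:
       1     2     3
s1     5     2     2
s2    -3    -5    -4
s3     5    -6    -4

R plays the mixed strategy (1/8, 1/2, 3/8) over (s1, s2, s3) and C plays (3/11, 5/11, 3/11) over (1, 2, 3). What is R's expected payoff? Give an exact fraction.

-117/44

Against (3/11, 5/11, 3/11), each row's expected payoff is s1: 31/11; s2: -46/11; s3: -27/11.
Taking the (1/8, 1/2, 3/8)-weighted average: (1/8)·(31/11) + (1/2)·(-46/11) + (3/8)·(-27/11) = -117/44.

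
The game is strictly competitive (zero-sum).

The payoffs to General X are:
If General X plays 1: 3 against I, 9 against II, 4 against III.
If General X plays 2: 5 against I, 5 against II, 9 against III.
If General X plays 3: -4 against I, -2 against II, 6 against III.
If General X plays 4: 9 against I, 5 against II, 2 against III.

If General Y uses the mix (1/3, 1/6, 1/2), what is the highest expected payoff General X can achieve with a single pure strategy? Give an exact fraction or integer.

1: (3)·(1/3) + (9)·(1/6) + (4)·(1/2) = 9/2.
2: (5)·(1/3) + (5)·(1/6) + (9)·(1/2) = 7.
3: (-4)·(1/3) + (-2)·(1/6) + (6)·(1/2) = 4/3.
4: (9)·(1/3) + (5)·(1/6) + (2)·(1/2) = 29/6.
The best pure response is 2 with expected payoff 7.

7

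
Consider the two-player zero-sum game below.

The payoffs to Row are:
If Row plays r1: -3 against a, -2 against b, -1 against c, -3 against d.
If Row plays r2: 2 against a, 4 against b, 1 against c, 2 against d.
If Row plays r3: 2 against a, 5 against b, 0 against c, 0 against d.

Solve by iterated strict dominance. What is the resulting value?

Column b is strictly dominated by a for Column (-3<-2, 2<4, 2<5); eliminate b.
Row r1 is strictly dominated by row r2 (2>-3, 1>-1, 2>-3); eliminate r1.
Column a is strictly dominated by c for Column (1<2, 0<2); eliminate a.
Row r3 is strictly dominated by row r2 (1>0, 2>0); eliminate r3.
Column d is strictly dominated by c for Column (1<2); eliminate d.
Only (r2, c) remains, with payoff 1.

1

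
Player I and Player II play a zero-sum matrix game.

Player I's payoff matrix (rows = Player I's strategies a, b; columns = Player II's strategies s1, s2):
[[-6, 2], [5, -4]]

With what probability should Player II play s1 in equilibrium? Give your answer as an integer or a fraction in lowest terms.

Row minima are -6 and -4, so Player I's maximin is -4; column maxima are 5 and 2, so Player II's minimax is 2. These differ, so the equilibrium is in mixed strategies.
Let Player II play s1 with probability q. Player I is indifferent when −6q + 2(1−q) = 5q − 4(1−q), giving q = 6/17.

6/17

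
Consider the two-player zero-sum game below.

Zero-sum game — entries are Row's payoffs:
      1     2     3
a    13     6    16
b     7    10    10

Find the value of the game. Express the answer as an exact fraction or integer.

Column 3 is strictly dominated by 1 for Column (it gives Row more in every row).
The remaining 2×2 game on (a, b) × (1, 2) has no saddle point. Let Row play a with probability p; indifference gives 13p + 7(1−p) = 6p + 10(1−p), so p = 3/10.
Similarly Column's optimal q on 1 is 2/5, and the value is 13·(2/5) + (6)·(3/5) = 44/5.

44/5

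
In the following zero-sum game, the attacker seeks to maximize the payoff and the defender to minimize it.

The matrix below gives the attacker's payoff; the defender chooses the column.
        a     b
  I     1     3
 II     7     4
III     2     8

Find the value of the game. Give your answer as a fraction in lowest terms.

16/3

Row I is strictly dominated by row II, so the attacker never plays it.
The remaining 2×2 game on (II, III) × (a, b) has no saddle point. Let the attacker play II with probability p; indifference gives 7p + 2(1−p) = 4p + 8(1−p), so p = 2/3.
Similarly the defender's optimal q on a is 4/9, and the value is 7·(4/9) + (4)·(5/9) = 16/3.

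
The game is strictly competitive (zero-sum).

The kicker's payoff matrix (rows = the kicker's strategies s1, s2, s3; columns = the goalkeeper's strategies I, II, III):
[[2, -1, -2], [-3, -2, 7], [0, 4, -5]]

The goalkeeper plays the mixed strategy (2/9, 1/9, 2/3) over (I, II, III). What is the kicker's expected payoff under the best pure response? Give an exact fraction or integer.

34/9

s1: (2)·(2/9) + (-1)·(1/9) + (-2)·(2/3) = -1.
s2: (-3)·(2/9) + (-2)·(1/9) + (7)·(2/3) = 34/9.
s3: (0)·(2/9) + (4)·(1/9) + (-5)·(2/3) = -26/9.
The best pure response is s2 with expected payoff 34/9.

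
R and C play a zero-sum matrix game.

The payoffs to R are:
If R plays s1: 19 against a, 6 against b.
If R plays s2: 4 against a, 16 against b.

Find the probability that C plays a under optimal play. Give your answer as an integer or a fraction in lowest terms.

2/5

Row minima are 6 and 4, so R's maximin is 6; column maxima are 19 and 16, so C's minimax is 16. These differ, so the equilibrium is in mixed strategies.
Let C play a with probability q. R is indifferent when 19q + 6(1−q) = 4q + 16(1−q), giving q = 2/5.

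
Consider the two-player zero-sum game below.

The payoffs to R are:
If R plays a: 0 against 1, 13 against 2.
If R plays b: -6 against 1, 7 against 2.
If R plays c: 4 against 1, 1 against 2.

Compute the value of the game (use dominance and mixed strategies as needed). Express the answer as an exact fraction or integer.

13/4

Row b is strictly dominated by row a, so R never plays it.
The remaining 2×2 game on (a, c) × (1, 2) has no saddle point. Let R play a with probability p; indifference gives 4(1−p) = 13p + (1−p), so p = 3/16.
Similarly C's optimal q on 1 is 3/4, and the value is 0·(3/4) + (13)·(1/4) = 13/4.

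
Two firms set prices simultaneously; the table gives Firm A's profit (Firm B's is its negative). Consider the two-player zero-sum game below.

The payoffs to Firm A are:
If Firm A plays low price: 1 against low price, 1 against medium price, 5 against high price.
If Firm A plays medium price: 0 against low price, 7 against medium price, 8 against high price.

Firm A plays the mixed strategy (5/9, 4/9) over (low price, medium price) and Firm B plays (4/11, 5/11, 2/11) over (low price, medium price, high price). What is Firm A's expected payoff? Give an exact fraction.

Against (4/11, 5/11, 2/11), each row's expected payoff is low price: 19/11; medium price: 51/11.
Taking the (5/9, 4/9)-weighted average: (5/9)·(19/11) + (4/9)·(51/11) = 299/99.

299/99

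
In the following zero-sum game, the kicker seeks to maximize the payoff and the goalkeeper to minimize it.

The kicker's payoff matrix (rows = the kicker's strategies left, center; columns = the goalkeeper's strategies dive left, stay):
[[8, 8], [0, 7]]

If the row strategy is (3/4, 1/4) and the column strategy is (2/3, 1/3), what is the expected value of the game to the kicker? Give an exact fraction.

Against (2/3, 1/3), each row's expected payoff is left: 8; center: 7/3.
Taking the (3/4, 1/4)-weighted average: (3/4)·(8) + (1/4)·(7/3) = 79/12.

79/12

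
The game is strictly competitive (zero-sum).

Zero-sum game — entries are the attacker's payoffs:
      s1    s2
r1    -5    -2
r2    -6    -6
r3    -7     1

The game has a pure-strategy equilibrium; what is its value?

-5

Row minima: -5, -6, -7 → the attacker's maximin is -5.
Column maxima: -5, 1 → the defender's minimax is -5.
They coincide at (r1, s1), so the value is -5.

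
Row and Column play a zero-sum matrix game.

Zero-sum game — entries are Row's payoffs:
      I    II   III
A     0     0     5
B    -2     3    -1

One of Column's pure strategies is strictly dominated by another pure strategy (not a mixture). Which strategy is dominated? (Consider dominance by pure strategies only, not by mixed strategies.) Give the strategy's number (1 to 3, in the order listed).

Column prefers columns that give Row less. Compare III with I: 0 < 5, -2 < -1.
So I strictly dominates III for Column; III is strictly dominated.

3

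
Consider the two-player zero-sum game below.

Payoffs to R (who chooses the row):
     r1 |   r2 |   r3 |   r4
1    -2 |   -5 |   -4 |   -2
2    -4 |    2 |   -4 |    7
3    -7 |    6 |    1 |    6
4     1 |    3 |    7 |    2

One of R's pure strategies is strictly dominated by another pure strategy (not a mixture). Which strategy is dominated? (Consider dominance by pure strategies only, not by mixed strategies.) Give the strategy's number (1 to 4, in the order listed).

Compare 1 with 4: 1 > -2, 3 > -5, 7 > -4, 2 > -2.
So 4 strictly dominates 1 for R; 1 is strictly dominated.

1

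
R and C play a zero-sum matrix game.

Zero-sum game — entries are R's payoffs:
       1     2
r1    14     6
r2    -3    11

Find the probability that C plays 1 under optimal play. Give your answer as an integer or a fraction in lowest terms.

Row minima are 6 and -3, so R's maximin is 6; column maxima are 14 and 11, so C's minimax is 11. These differ, so the equilibrium is in mixed strategies.
Let C play 1 with probability q. R is indifferent when 14q + 6(1−q) = −3q + 11(1−q), giving q = 5/22.

5/22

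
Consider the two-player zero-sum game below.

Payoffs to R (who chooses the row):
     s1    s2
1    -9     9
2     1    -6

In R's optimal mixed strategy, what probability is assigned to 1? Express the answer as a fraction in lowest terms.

7/25

Row minima are -9 and -6, so R's maximin is -6; column maxima are 1 and 9, so C's minimax is 1. These differ, so the equilibrium is in mixed strategies.
Let R play 1 with probability p. C is indifferent when −9p + (1−p) = 9p − 6(1−p), giving p = 7/25.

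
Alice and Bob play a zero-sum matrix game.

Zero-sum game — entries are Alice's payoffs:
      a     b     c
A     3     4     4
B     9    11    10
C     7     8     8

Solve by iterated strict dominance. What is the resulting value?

9

Row C is strictly dominated by row B (9>7, 11>8, 10>8); eliminate C.
Row A is strictly dominated by row B (9>3, 11>4, 10>4); eliminate A.
Column c is strictly dominated by a for Bob (9<10); eliminate c.
Column b is strictly dominated by a for Bob (9<11); eliminate b.
Only (B, a) remains, with payoff 9.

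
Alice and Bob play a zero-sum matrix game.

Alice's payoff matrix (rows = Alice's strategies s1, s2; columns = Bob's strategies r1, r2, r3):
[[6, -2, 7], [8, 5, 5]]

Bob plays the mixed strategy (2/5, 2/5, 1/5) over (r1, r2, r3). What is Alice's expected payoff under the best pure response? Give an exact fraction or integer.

31/5

s1: (6)·(2/5) + (-2)·(2/5) + (7)·(1/5) = 3.
s2: (8)·(2/5) + (5)·(2/5) + (5)·(1/5) = 31/5.
The best pure response is s2 with expected payoff 31/5.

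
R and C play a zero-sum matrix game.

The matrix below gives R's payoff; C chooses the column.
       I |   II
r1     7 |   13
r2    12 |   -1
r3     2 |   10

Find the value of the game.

163/19

Row r3 is strictly dominated by row r1, so R never plays it.
The remaining 2×2 game on (r1, r2) × (I, II) has no saddle point. Let R play r1 with probability p; indifference gives 7p + 12(1−p) = 13p − (1−p), so p = 13/19.
Similarly C's optimal q on I is 14/19, and the value is 7·(14/19) + (13)·(5/19) = 163/19.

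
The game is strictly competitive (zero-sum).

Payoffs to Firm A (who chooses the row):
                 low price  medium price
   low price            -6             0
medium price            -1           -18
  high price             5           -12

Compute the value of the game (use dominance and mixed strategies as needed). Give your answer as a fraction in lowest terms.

-72/23

Row medium price is strictly dominated by row high price, so Firm A never plays it.
The remaining 2×2 game on (low price, high price) × (low price, medium price) has no saddle point. Let Firm A play low price with probability p; indifference gives −6p + 5(1−p) = −12(1−p), so p = 17/23.
Similarly Firm B's optimal q on low price is 12/23, and the value is -6·(12/23) + (0)·(11/23) = -72/23.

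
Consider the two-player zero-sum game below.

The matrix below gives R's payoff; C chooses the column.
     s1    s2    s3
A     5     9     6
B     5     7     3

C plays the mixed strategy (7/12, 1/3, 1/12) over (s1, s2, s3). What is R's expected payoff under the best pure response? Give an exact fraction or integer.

77/12

A: (5)·(7/12) + (9)·(1/3) + (6)·(1/12) = 77/12.
B: (5)·(7/12) + (7)·(1/3) + (3)·(1/12) = 11/2.
The best pure response is A with expected payoff 77/12.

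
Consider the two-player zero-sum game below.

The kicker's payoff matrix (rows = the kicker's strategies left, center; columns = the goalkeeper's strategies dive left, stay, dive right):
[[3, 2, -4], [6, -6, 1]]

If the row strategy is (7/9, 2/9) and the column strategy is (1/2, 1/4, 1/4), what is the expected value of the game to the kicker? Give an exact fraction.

Against (1/2, 1/4, 1/4), each row's expected payoff is left: 1; center: 7/4.
Taking the (7/9, 2/9)-weighted average: (7/9)·(1) + (2/9)·(7/4) = 7/6.

7/6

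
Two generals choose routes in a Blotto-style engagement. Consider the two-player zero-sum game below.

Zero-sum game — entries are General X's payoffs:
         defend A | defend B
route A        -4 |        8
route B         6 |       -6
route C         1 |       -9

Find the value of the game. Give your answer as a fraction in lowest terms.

Row route C is strictly dominated by row route B, so General X never plays it.
The remaining 2×2 game on (route A, route B) × (defend A, defend B) has no saddle point. Let General X play route A with probability p; indifference gives −4p + 6(1−p) = 8p − 6(1−p), so p = 1/2.
Similarly General Y's optimal q on defend A is 7/12, and the value is -4·(7/12) + (8)·(5/12) = 1.

1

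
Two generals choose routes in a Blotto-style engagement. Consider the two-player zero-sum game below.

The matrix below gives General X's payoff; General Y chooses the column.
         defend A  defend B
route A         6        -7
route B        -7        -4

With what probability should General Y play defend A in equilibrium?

Row minima are -7 and -7, so General X's maximin is -7; column maxima are 6 and -4, so General Y's minimax is -4. These differ, so the equilibrium is in mixed strategies.
Let General Y play defend A with probability q. General X is indifferent when 6q − 7(1−q) = −7q − 4(1−q), giving q = 3/16.

3/16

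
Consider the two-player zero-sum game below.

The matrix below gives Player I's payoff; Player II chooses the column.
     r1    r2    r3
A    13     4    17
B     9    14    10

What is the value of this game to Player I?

Column r3 is strictly dominated by r1 for Player II (it gives Player I more in every row).
The remaining 2×2 game on (A, B) × (r1, r2) has no saddle point. Let Player I play A with probability p; indifference gives 13p + 9(1−p) = 4p + 14(1−p), so p = 5/14.
Similarly Player II's optimal q on r1 is 5/7, and the value is 13·(5/7) + (4)·(2/7) = 73/7.

73/7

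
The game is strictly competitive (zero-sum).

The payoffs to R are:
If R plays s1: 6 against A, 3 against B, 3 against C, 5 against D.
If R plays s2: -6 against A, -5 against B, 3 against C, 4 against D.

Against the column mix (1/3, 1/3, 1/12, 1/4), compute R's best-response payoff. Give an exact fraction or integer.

s1: (6)·(1/3) + (3)·(1/3) + (3)·(1/12) + (5)·(1/4) = 9/2.
s2: (-6)·(1/3) + (-5)·(1/3) + (3)·(1/12) + (4)·(1/4) = -29/12.
The best pure response is s1 with expected payoff 9/2.

9/2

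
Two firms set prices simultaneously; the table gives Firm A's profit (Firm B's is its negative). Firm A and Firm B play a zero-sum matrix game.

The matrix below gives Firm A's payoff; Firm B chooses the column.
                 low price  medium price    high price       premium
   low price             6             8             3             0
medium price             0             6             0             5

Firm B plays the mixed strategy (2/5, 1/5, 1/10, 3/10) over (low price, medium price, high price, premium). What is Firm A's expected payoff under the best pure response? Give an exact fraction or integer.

43/10

low price: (6)·(2/5) + (8)·(1/5) + (3)·(1/10) + (0)·(3/10) = 43/10.
medium price: (0)·(2/5) + (6)·(1/5) + (0)·(1/10) + (5)·(3/10) = 27/10.
The best pure response is low price with expected payoff 43/10.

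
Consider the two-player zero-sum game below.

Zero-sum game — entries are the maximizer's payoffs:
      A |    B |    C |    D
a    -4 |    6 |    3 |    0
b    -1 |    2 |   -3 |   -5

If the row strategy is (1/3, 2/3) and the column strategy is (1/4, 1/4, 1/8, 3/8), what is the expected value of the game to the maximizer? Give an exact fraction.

-25/24

Against (1/4, 1/4, 1/8, 3/8), each row's expected payoff is a: 7/8; b: -2.
Taking the (1/3, 2/3)-weighted average: (1/3)·(7/8) + (2/3)·(-2) = -25/24.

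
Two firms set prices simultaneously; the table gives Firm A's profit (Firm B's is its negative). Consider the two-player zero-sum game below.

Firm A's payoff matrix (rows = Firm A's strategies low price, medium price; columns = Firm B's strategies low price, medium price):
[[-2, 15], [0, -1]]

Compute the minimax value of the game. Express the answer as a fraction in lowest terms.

-1/9

Row minima are -2 and -1, so Firm A's maximin is -1; column maxima are 0 and 15, so Firm B's minimax is 0. These differ, so the equilibrium is in mixed strategies.
Let Firm A play low price with probability p. Firm B is indifferent when −2p = 15p − (1−p), giving p = 1/18.
Let Firm B play low price with probability q. Firm A is indifferent when −2q + 15(1−q) = −(1−q), giving q = 8/9.
The value is -2·(8/9) + (15)·(1/9) = -1/9.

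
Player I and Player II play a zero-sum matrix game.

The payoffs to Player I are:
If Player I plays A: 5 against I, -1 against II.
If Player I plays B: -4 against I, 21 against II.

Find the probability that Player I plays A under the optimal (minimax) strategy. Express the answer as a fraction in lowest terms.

25/31

Row minima are -1 and -4, so Player I's maximin is -1; column maxima are 5 and 21, so Player II's minimax is 5. These differ, so the equilibrium is in mixed strategies.
Let Player I play A with probability p. Player II is indifferent when 5p − 4(1−p) = −p + 21(1−p), giving p = 25/31.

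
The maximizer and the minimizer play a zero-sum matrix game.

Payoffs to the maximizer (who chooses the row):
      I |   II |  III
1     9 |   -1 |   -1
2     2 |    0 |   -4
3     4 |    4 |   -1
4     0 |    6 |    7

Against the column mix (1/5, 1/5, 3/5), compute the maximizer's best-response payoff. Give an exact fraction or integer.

1: (9)·(1/5) + (-1)·(1/5) + (-1)·(3/5) = 1.
2: (2)·(1/5) + (0)·(1/5) + (-4)·(3/5) = -2.
3: (4)·(1/5) + (4)·(1/5) + (-1)·(3/5) = 1.
4: (0)·(1/5) + (6)·(1/5) + (7)·(3/5) = 27/5.
The best pure response is 4 with expected payoff 27/5.

27/5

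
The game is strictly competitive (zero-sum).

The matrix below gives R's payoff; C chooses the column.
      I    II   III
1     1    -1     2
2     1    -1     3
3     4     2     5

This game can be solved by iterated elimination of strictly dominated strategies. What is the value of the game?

Column III is strictly dominated by I for C (1<2, 1<3, 4<5); eliminate III.
Column I is strictly dominated by II for C (-1<1, -1<1, 2<4); eliminate I.
Row 2 is strictly dominated by row 3 (2>-1); eliminate 2.
Row 1 is strictly dominated by row 3 (2>-1); eliminate 1.
Only (3, II) remains, with payoff 2.

2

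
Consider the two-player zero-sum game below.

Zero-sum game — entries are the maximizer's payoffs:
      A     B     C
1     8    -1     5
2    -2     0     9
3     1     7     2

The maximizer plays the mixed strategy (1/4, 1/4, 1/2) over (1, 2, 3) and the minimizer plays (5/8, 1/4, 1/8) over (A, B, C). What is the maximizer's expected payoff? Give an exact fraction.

Against (5/8, 1/4, 1/8), each row's expected payoff is 1: 43/8; 2: -1/8; 3: 21/8.
Taking the (1/4, 1/4, 1/2)-weighted average: (1/4)·(43/8) + (1/4)·(-1/8) + (1/2)·(21/8) = 21/8.

21/8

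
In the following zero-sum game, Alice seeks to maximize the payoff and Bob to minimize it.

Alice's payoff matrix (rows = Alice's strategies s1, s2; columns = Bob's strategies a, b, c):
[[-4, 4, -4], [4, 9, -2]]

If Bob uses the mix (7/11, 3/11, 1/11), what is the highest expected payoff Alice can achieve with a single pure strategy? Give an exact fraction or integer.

53/11

s1: (-4)·(7/11) + (4)·(3/11) + (-4)·(1/11) = -20/11.
s2: (4)·(7/11) + (9)·(3/11) + (-2)·(1/11) = 53/11.
The best pure response is s2 with expected payoff 53/11.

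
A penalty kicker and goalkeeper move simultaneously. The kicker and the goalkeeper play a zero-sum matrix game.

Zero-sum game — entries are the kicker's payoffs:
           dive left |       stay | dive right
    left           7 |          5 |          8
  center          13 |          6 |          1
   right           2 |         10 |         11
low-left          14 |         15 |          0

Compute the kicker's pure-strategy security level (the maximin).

5

The worst-case payoff for each row is left: 5, center: 1, right: 2, low-left: 0.
The best of these is 5.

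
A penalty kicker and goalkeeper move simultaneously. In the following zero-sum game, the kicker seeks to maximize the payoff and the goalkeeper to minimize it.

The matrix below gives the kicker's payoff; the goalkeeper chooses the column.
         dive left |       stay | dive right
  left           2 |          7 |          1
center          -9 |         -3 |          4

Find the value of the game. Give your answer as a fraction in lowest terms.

Column stay is strictly dominated by dive left for the goalkeeper (it gives the kicker more in every row).
The remaining 2×2 game on (left, center) × (dive left, dive right) has no saddle point. Let the kicker play left with probability p; indifference gives 2p − 9(1−p) = p + 4(1−p), so p = 13/14.
Similarly the goalkeeper's optimal q on dive left is 3/14, and the value is 2·(3/14) + (1)·(11/14) = 17/14.

17/14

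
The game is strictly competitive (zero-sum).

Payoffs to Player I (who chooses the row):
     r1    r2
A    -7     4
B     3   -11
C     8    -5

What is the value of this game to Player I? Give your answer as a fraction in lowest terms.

Row B is strictly dominated by row C, so Player I never plays it.
The remaining 2×2 game on (A, C) × (r1, r2) has no saddle point. Let Player I play A with probability p; indifference gives −7p + 8(1−p) = 4p − 5(1−p), so p = 13/24.
Similarly Player II's optimal q on r1 is 3/8, and the value is -7·(3/8) + (4)·(5/8) = -1/8.

-1/8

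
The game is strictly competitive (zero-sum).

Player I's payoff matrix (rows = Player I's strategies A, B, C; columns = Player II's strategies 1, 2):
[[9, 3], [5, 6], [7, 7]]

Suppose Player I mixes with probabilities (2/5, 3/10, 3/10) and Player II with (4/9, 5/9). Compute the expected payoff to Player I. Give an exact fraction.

Against (4/9, 5/9), each row's expected payoff is A: 17/3; B: 50/9; C: 7.
Taking the (2/5, 3/10, 3/10)-weighted average: (2/5)·(17/3) + (3/10)·(50/9) + (3/10)·(7) = 181/30.

181/30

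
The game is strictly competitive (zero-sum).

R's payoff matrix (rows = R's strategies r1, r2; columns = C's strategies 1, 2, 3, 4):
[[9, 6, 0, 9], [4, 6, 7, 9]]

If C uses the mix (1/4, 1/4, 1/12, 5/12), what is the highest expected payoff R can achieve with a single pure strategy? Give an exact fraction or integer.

15/2

r1: (9)·(1/4) + (6)·(1/4) + (0)·(1/12) + (9)·(5/12) = 15/2.
r2: (4)·(1/4) + (6)·(1/4) + (7)·(1/12) + (9)·(5/12) = 41/6.
The best pure response is r1 with expected payoff 15/2.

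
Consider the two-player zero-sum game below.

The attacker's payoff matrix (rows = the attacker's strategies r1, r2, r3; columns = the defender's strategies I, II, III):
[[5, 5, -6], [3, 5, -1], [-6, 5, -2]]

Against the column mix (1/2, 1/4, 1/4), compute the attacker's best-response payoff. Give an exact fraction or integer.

5/2

r1: (5)·(1/2) + (5)·(1/4) + (-6)·(1/4) = 9/4.
r2: (3)·(1/2) + (5)·(1/4) + (-1)·(1/4) = 5/2.
r3: (-6)·(1/2) + (5)·(1/4) + (-2)·(1/4) = -9/4.
The best pure response is r2 with expected payoff 5/2.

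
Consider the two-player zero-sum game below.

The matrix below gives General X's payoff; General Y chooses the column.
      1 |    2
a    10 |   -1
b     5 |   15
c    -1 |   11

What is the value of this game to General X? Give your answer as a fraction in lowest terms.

155/21

Row c is strictly dominated by row b, so General X never plays it.
The remaining 2×2 game on (a, b) × (1, 2) has no saddle point. Let General X play a with probability p; indifference gives 10p + 5(1−p) = −p + 15(1−p), so p = 10/21.
Similarly General Y's optimal q on 1 is 16/21, and the value is 10·(16/21) + (-1)·(5/21) = 155/21.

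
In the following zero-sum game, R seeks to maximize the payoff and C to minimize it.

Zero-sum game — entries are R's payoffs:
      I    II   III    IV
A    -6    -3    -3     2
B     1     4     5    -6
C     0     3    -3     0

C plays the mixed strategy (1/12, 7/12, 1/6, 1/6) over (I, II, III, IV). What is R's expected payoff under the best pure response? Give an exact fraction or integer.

9/4

A: (-6)·(1/12) + (-3)·(7/12) + (-3)·(1/6) + (2)·(1/6) = -29/12.
B: (1)·(1/12) + (4)·(7/12) + (5)·(1/6) + (-6)·(1/6) = 9/4.
C: (0)·(1/12) + (3)·(7/12) + (-3)·(1/6) + (0)·(1/6) = 5/4.
The best pure response is B with expected payoff 9/4.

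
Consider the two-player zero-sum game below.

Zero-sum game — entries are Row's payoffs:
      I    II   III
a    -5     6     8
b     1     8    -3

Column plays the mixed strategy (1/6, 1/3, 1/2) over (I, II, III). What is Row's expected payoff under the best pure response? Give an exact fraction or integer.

31/6

a: (-5)·(1/6) + (6)·(1/3) + (8)·(1/2) = 31/6.
b: (1)·(1/6) + (8)·(1/3) + (-3)·(1/2) = 4/3.
The best pure response is a with expected payoff 31/6.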